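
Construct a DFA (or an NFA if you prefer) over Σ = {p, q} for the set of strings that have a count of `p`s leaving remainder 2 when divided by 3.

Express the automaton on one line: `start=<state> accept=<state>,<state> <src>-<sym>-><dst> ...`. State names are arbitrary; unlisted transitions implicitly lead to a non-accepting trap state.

Keep the running count of `p`s modulo 3: each `p` advances along the cycle s0 → s1 → s2 → s0 while other symbols loop. Accept at s2.
3 states suffice.
        p   q  
>  s0   s1  s0 
   s1   s2  s1 
 * s2   s0  s2 
(> = start, * = accepting)

start=s0 accept=s2 s0-p->s1 s0-q->s0 s1-p->s2 s1-q->s1 s2-p->s0 s2-q->s2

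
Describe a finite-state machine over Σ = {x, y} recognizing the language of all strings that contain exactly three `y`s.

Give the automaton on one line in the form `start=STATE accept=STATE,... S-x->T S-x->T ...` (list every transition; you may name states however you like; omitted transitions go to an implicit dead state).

start=A accept=D A-x->A A-y->B B-x->B B-y->C C-x->C C-y->D D-x->D D-y->E E-x->E E-y->E

Only the number of `y`s matters, and only up to 4. Make a chain A → B → C → D → E advanced by each `y` (with E absorbing); every other symbol self-loops. The accepting set is {D}.
With 5 states:
       x  y 
>  A   A  B 
   B   B  C 
   C   C  D 
 * D   D  E 
   E   E  E 
(> = start, * = accepting)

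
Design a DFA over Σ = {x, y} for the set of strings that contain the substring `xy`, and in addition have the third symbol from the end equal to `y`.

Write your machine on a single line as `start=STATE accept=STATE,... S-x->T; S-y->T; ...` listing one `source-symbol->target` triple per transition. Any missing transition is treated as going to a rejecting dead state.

Run two small machines in parallel and take their product. The first has 3 states tracking whether and how much of `xy` has been seen; the second has 15 states tracking the last 3 symbols read. A product state is a pair (one from each), accepting exactly when both do.
A 19-state machine:
       x  y 
>  A   B  C 
   B   D  E 
   C   F  G 
   D   H  I 
   E   J  K 
   F   L  M 
   G   N  O 
   H   H  I 
   I   J  K 
   J   P  M 
   K   Q  R 
   L   H  I 
 * M   J  K 
   N   L  M 
   O   N  O 
 * P   S  I 
 * Q   P  M 
 * R   Q  R 
   S   S  I 
(> = start, * = accepting)

start=A; accept=M,P,Q,R; A-x->B; A-y->C; B-x->D; B-y->E; C-x->F; C-y->G; D-x->H; D-y->I; E-x->J; E-y->K; F-x->L; F-y->M; G-x->N; G-y->O; H-x->H; H-y->I; I-x->J; I-y->K; J-x->P; J-y->M; K-x->Q; K-y->R; L-x->H; L-y->I; M-x->J; M-y->K; N-x->L; N-y->M; O-x->N; O-y->O; P-x->S; P-y->I; Q-x->P; Q-y->M; R-x->Q; R-y->R; S-x->S; S-y->I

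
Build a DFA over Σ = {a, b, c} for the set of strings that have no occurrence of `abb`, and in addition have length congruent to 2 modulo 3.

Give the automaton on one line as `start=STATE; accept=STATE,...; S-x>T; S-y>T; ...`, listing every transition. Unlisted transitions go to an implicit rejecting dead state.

Run two small machines in parallel and take their product. The first has 4 states tracking partial matches of the forbidden pattern `abb`; the second has 3 states tracking the input length modulo 3. A product state is a pair (one from each), accepting exactly when both do.
A 12-state machine:
          a    b    c  
>  q0     q1   q2   q2 
   q1     q3   q4   q5 
   q2     q3   q5   q5 
 * q3     q6   q7   q0 
 * q4     q6   q8   q0 
 * q5     q6   q0   q0 
   q6     q1   q9   q2 
   q7     q1  q10   q2 
   q8    q10  q10  q10 
   q9     q3  q11   q5 
   q10   q11  q11  q11 
   q11    q8   q8   q8 
(> = start, * = accepting)

start=q0; accept=q3,q4,q5; q0-a>q1; q0-b>q2; q0-c>q2; q1-a>q3; q1-b>q4; q1-c>q5; q2-a>q3; q2-b>q5; q2-c>q5; q3-a>q6; q3-b>q7; q3-c>q0; q4-a>q6; q4-b>q8; q4-c>q0; q5-a>q6; q5-b>q0; q5-c>q0; q6-a>q1; q6-b>q9; q6-c>q2; q7-a>q1; q7-b>q10; q7-c>q2; q8-a>q10; q8-b>q10; q8-c>q10; q9-a>q3; q9-b>q11; q9-c>q5; q10-a>q11; q10-b>q11; q10-c>q11; q11-a>q8; q11-b>q8; q11-c>q8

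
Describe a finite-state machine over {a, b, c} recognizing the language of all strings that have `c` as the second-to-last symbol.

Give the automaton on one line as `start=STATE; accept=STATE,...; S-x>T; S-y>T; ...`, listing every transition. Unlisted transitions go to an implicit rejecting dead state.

Because acceptance depends on a position counted from the end, the machine has to buffer the most recent 2 symbols. Make each state the string of the last up-to-2 symbols read; on input `x` shift the window left and append `x`. Accept when the buffered window has length 2 and begins with `c`.
          a    b    c  
>  S0     S1   S2   S3 
   S1     S4   S5   S6 
   S2     S7   S8   S9 
   S3    S10  S11  S12 
   S4     S4   S5   S6 
   S5     S7   S8   S9 
   S6    S10  S11  S12 
   S7     S4   S5   S6 
   S8     S7   S8   S9 
   S9    S10  S11  S12 
 * S10    S4   S5   S6 
 * S11    S7   S8   S9 
 * S12   S10  S11  S12 
(> = start, * = accepting)

start=S0; accept=S10,S11,S12; S0-a>S1; S0-b>S2; S0-c>S3; S1-a>S4; S1-b>S5; S1-c>S6; S2-a>S7; S2-b>S8; S2-c>S9; S3-a>S10; S3-b>S11; S3-c>S12; S4-a>S4; S4-b>S5; S4-c>S6; S5-a>S7; S5-b>S8; S5-c>S9; S6-a>S10; S6-b>S11; S6-c>S12; S7-a>S4; S7-b>S5; S7-c>S6; S8-a>S7; S8-b>S8; S8-c>S9; S9-a>S10; S9-b>S11; S9-c>S12; S10-a>S4; S10-b>S5; S10-c>S6; S11-a>S7; S11-b>S8; S11-c>S9; S12-a>S10; S12-b>S11; S12-c>S12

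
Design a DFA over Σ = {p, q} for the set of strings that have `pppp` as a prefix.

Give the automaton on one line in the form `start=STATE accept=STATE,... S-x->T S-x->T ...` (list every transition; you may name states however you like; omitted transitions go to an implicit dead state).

Check the first 4 symbols one by one: A through D record how many have matched `pppp` so far; any wrong symbol goes to the dead state F. After all 4 match we enter the accepting sink E.
       p  q 
>  A   B  F 
   B   C  F 
   C   D  F 
   D   E  F 
 * E   E  E 
   F   F  F 
(> = start, * = accepting)

start=A accept=E A-p->B A-q->F B-p->C B-q->F C-p->D C-q->F D-p->E D-q->F E-p->E E-q->E F-p->F F-q->F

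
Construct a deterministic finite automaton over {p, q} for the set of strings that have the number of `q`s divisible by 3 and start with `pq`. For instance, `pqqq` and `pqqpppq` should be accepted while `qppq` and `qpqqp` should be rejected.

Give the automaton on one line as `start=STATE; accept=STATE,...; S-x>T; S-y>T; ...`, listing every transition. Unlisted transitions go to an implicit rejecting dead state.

Build one automaton per condition and run them in lockstep. The first has 3 states tracking the count of `q`s modulo 3; the second has 4 states tracking whether the input so far still matches the prefix `pq`. A product state is a pair (one from each), accepting exactly when both do.
8 states suffice.
       p  q 
>  A   B  C 
   B   D  E 
   C   C  F 
   D   D  C 
   E   E  G 
   F   F  D 
   G   G  H 
 * H   H  E 
(> = start, * = accepting)

start=A; accept=H; A-p>B; A-q>C; B-p>D; B-q>E; C-p>C; C-q>F; D-p>D; D-q>C; E-p>E; E-q>G; F-p>F; F-q>D; G-p>G; G-q>H; H-p>H; H-q>E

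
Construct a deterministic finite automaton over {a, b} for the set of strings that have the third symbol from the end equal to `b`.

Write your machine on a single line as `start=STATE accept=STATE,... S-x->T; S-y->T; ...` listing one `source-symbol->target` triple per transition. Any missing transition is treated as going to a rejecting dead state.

A DFA must remember the last 3 symbols (since which symbol is third-to-last isn't known until the input ends). Use one state per possible window of the last ≤3 symbols; accept from those whose window starts with `b`.
A 15-state machine:
          a    b  
>  s0     s1   s2 
   s1     s3   s4 
   s2     s5   s6 
   s3     s7   s8 
   s4     s9  s10 
   s5    s11  s12 
   s6    s13  s14 
   s7     s7   s8 
   s8     s9  s10 
   s9    s11  s12 
   s10   s13  s14 
 * s11    s7   s8 
 * s12    s9  s10 
 * s13   s11  s12 
 * s14   s13  s14 
(> = start, * = accepting)

start=s0; accept=s11,s12,s13,s14; s0-a->s1; s0-b->s2; s1-a->s3; s1-b->s4; s2-a->s5; s2-b->s6; s3-a->s7; s3-b->s8; s4-a->s9; s4-b->s10; s5-a->s11; s5-b->s12; s6-a->s13; s6-b->s14; s7-a->s7; s7-b->s8; s8-a->s9; s8-b->s10; s9-a->s11; s9-b->s12; s10-a->s13; s10-b->s14; s11-a->s7; s11-b->s8; s12-a->s9; s12-b->s10; s13-a->s11; s13-b->s12; s14-a->s13; s14-b->s14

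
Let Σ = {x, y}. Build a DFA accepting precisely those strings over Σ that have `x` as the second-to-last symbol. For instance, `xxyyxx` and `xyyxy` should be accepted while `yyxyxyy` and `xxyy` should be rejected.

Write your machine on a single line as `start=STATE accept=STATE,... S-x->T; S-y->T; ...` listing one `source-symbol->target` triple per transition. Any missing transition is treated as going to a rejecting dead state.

Because acceptance depends on a position counted from the end, the machine has to buffer the most recent 2 symbols. Make each state the string of the last up-to-2 symbols read; on input `x` shift the window left and append `x`. Accept when the buffered window has length 2 and begins with `x`.
A 7-state machine:
        x   y  
>  q0   q1  q2 
   q1   q3  q4 
   q2   q5  q6 
 * q3   q3  q4 
 * q4   q5  q6 
   q5   q3  q4 
   q6   q5  q6 
(> = start, * = accepting)

start=q0; accept=q3,q4; q0-x->q1; q0-y->q2; q1-x->q3; q1-y->q4; q2-x->q5; q2-y->q6; q3-x->q3; q3-y->q4; q4-x->q5; q4-y->q6; q5-x->q3; q5-y->q4; q6-x->q5; q6-y->q6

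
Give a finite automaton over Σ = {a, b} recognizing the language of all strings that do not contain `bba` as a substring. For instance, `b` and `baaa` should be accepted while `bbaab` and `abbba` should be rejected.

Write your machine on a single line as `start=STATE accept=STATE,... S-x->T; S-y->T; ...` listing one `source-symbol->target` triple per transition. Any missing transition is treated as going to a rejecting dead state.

Track partial matches of the forbidden pattern `bba`. State q3 is a dead state reached once `bba` has occurred; every other state accepts. q0 means no part of `bba` is currently matched.
A 4-state machine:
        a   b  
>* q0   q0  q1 
 * q1   q0  q2 
 * q2   q3  q2 
   q3   q3  q3 
(> = start, * = accepting)

start=q0; accept=q0,q1,q2; q0-a->q0; q0-b->q1; q1-a->q0; q1-b->q2; q2-a->q3; q2-b->q2; q3-a->q3; q3-b->q3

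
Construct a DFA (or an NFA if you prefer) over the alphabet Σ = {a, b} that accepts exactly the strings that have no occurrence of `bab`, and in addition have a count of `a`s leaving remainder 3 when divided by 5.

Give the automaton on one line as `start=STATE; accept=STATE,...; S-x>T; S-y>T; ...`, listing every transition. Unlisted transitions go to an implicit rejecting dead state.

Handle the two conditions separately and then intersect. The first has 4 states tracking partial matches of the forbidden pattern `bab`; the second has 5 states tracking the count of `a`s modulo 5. A product state is a pair (one from each), accepting exactly when both do. After merging equivalent states the machine shrinks.
With 16 states:
          a    b  
>  q0     q1   q2 
   q1     q3   q4 
   q2     q5   q2 
   q3     q6   q7 
   q4     q8   q4 
   q5     q3   q9 
 * q6    q10  q11 
   q7    q12   q7 
   q8     q6   q9 
   q9     q9   q9 
   q10    q0  q13 
 * q11   q14  q11 
 * q12   q10   q9 
   q13   q15  q13 
   q14    q0   q9 
   q15    q1   q9 
(> = start, * = accepting)

start=q0; accept=q6,q11,q12; q0-a>q1; q0-b>q2; q1-a>q3; q1-b>q4; q2-a>q5; q2-b>q2; q3-a>q6; q3-b>q7; q4-a>q8; q4-b>q4; q5-a>q3; q5-b>q9; q6-a>q10; q6-b>q11; q7-a>q12; q7-b>q7; q8-a>q6; q8-b>q9; q9-a>q9; q9-b>q9; q10-a>q0; q10-b>q13; q11-a>q14; q11-b>q11; q12-a>q10; q12-b>q9; q13-a>q15; q13-b>q13; q14-a>q0; q14-b>q9; q15-a>q1; q15-b>q9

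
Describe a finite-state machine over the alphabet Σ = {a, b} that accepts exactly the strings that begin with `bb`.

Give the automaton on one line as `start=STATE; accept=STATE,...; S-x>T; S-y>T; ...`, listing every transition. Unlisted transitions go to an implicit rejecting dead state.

Check the first 2 symbols one by one: s0 through s1 record how many have matched `bb` so far; any wrong symbol goes to the dead state s3. After all 2 match we enter the accepting sink s2.
A 4-state machine:
        a   b  
>  s0   s3  s1 
   s1   s3  s2 
 * s2   s2  s2 
   s3   s3  s3 
(> = start, * = accepting)

start=s0; accept=s2; s0-a>s3; s0-b>s1; s1-a>s3; s1-b>s2; s2-a>s2; s2-b>s2; s3-a>s3; s3-b>s3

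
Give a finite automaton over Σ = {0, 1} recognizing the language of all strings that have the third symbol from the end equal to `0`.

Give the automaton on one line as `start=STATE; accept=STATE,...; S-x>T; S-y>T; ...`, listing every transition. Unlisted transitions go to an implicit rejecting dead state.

A DFA must remember the last 3 symbols (since which symbol is third-to-last isn't known until the input ends). Use one state per possible window of the last ≤3 symbols; accept from those whose window starts with `0`.
          0    1  
>  S0     S1   S2 
   S1     S3   S4 
   S2     S5   S6 
   S3     S7   S8 
   S4     S9  S10 
   S5    S11  S12 
   S6    S13  S14 
 * S7     S7   S8 
 * S8     S9  S10 
 * S9    S11  S12 
 * S10   S13  S14 
   S11    S7   S8 
   S12    S9  S10 
   S13   S11  S12 
   S14   S13  S14 
(> = start, * = accepting)

start=S0; accept=S7,S8,S9,S10; S0-0>S1; S0-1>S2; S1-0>S3; S1-1>S4; S2-0>S5; S2-1>S6; S3-0>S7; S3-1>S8; S4-0>S9; S4-1>S10; S5-0>S11; S5-1>S12; S6-0>S13; S6-1>S14; S7-0>S7; S7-1>S8; S8-0>S9; S8-1>S10; S9-0>S11; S9-1>S12; S10-0>S13; S10-1>S14; S11-0>S7; S11-1>S8; S12-0>S9; S12-1>S10; S13-0>S11; S13-1>S12; S14-0>S13; S14-1>S14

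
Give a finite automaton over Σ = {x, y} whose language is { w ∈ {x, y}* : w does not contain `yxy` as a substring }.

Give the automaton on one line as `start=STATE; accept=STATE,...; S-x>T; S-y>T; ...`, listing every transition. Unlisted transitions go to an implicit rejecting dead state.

start=s0; accept=s0,s1,s2; s0-x>s0; s0-y>s1; s1-x>s2; s1-y>s1; s2-x>s0; s2-y>s3; s3-x>s3; s3-y>s3

Track partial matches of the forbidden pattern `yxy`. State s3 is a dead state reached once `yxy` has occurred; every other state accepts. s0 means no part of `yxy` is currently matched.
4 states suffice.
        x   y  
>* s0   s0  s1 
 * s1   s2  s1 
 * s2   s0  s3 
   s3   s3  s3 
(> = start, * = accepting)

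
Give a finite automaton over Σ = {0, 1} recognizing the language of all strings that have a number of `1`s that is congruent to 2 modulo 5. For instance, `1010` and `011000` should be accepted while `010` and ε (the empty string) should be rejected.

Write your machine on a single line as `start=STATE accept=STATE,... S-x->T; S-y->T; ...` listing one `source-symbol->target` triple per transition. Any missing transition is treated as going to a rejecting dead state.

The only thing that matters is how many `1`s have appeared, reduced mod 5. Use one state per residue: q0 for 0, …, q4 for 4. Reading `1` moves to the next residue; anything else stays put. q2 is accepting.
With 5 states:
        0   1  
>  q0   q0  q1 
   q1   q1  q2 
 * q2   q2  q3 
   q3   q3  q4 
   q4   q4  q0 
(> = start, * = accepting)

start=q0; accept=q2; q0-0->q0; q0-1->q1; q1-0->q1; q1-1->q2; q2-0->q2; q2-1->q3; q3-0->q3; q3-1->q4; q4-0->q4; q4-1->q0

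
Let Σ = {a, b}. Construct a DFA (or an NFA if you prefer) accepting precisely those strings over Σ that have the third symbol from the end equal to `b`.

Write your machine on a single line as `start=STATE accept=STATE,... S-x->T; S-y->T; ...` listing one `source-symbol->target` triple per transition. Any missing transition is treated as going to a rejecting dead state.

Because acceptance depends on a position counted from the end, the machine has to buffer the most recent 3 symbols. Make each state the string of the last up-to-3 symbols read; on input `x` shift the window left and append `x`. Accept when the buffered window has length 3 and begins with `b`.
          a    b  
>  s0     s1   s2 
   s1     s3   s4 
   s2     s5   s6 
   s3     s7   s8 
   s4     s9  s10 
   s5    s11  s12 
   s6    s13  s14 
   s7     s7   s8 
   s8     s9  s10 
   s9    s11  s12 
   s10   s13  s14 
 * s11    s7   s8 
 * s12    s9  s10 
 * s13   s11  s12 
 * s14   s13  s14 
(> = start, * = accepting)

start=s0; accept=s11,s12,s13,s14; s0-a->s1; s0-b->s2; s1-a->s3; s1-b->s4; s2-a->s5; s2-b->s6; s3-a->s7; s3-b->s8; s4-a->s9; s4-b->s10; s5-a->s11; s5-b->s12; s6-a->s13; s6-b->s14; s7-a->s7; s7-b->s8; s8-a->s9; s8-b->s10; s9-a->s11; s9-b->s12; s10-a->s13; s10-b->s14; s11-a->s7; s11-b->s8; s12-a->s9; s12-b->s10; s13-a->s11; s13-b->s12; s14-a->s13; s14-b->s14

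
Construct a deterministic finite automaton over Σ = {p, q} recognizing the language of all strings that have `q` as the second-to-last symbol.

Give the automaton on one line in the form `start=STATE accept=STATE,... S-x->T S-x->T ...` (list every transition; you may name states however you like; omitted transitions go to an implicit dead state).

Because acceptance depends on a position counted from the end, the machine has to buffer the most recent 2 symbols. Make each state the string of the last up-to-2 symbols read; on input `x` shift the window left and append `x`. Accept when the buffered window has length 2 and begins with `q`.
A 7-state machine:
        p   q  
>  S0   S1  S2 
   S1   S3  S4 
   S2   S5  S6 
   S3   S3  S4 
   S4   S5  S6 
 * S5   S3  S4 
 * S6   S5  S6 
(> = start, * = accepting)

start=S0 accept=S5,S6 S0-p->S1 S0-q->S2 S1-p->S3 S1-q->S4 S2-p->S5 S2-q->S6 S3-p->S3 S3-q->S4 S4-p->S5 S4-q->S6 S5-p->S3 S5-q->S4 S6-p->S5 S6-q->S6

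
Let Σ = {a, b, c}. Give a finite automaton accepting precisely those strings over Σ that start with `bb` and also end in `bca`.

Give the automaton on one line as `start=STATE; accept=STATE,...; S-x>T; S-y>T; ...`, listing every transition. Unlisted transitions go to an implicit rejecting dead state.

start=S0; accept=S6; S0-a>S1; S0-b>S2; S0-c>S1; S1-a>S1; S1-b>S1; S1-c>S1; S2-a>S1; S2-b>S3; S2-c>S1; S3-a>S4; S3-b>S3; S3-c>S5; S4-a>S4; S4-b>S3; S4-c>S4; S5-a>S6; S5-b>S3; S5-c>S4; S6-a>S4; S6-b>S3; S6-c>S4

Run two small machines in parallel and take their product. The first has 4 states tracking whether the input so far still matches the prefix `bb`; the second has 4 states tracking how much of the suffix `bca` has currently been matched. A product state is a pair (one from each), accepting exactly when both do. After merging equivalent states the machine shrinks.
A 7-state machine:
        a   b   c  
>  S0   S1  S2  S1 
   S1   S1  S1  S1 
   S2   S1  S3  S1 
   S3   S4  S3  S5 
   S4   S4  S3  S4 
   S5   S6  S3  S4 
 * S6   S4  S3  S4 
(> = start, * = accepting)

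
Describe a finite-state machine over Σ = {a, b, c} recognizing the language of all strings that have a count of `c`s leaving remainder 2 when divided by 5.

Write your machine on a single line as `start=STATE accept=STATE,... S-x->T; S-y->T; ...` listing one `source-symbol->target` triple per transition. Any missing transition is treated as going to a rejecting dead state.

start=q0; accept=q2; q0-a->q0; q0-b->q0; q0-c->q1; q1-a->q1; q1-b->q1; q1-c->q2; q2-a->q2; q2-b->q2; q2-c->q3; q3-a->q3; q3-b->q3; q3-c->q4; q4-a->q4; q4-b->q4; q4-c->q0

The only thing that matters is how many `c`s have appeared, reduced mod 5. Use one state per residue: q0 for 0, …, q4 for 4. Reading `c` moves to the next residue; anything else stays put. q2 is accepting.
With 5 states:
        a   b   c  
>  q0   q0  q0  q1 
   q1   q1  q1  q2 
 * q2   q2  q2  q3 
   q3   q3  q3  q4 
   q4   q4  q4  q0 
(> = start, * = accepting)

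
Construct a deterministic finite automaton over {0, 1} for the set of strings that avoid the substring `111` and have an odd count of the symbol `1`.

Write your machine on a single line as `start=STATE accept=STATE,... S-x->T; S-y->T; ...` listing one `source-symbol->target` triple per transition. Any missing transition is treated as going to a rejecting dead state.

Run two small machines in parallel and take their product. The first has 4 states tracking partial matches of the forbidden pattern `111`; the second has 2 states tracking the count of `1`s modulo 2. A product state is a pair (one from each), accepting exactly when both do.
With 8 states:
        0   1  
>  S0   S0  S1 
 * S1   S2  S3 
 * S2   S2  S4 
   S3   S0  S5 
   S4   S0  S6 
   S5   S5  S7 
 * S6   S2  S7 
   S7   S7  S5 
(> = start, * = accepting)

start=S0; accept=S1,S2,S6; S0-0->S0; S0-1->S1; S1-0->S2; S1-1->S3; S2-0->S2; S2-1->S4; S3-0->S0; S3-1->S5; S4-0->S0; S4-1->S6; S5-0->S5; S5-1->S7; S6-0->S2; S6-1->S7; S7-0->S7; S7-1->S5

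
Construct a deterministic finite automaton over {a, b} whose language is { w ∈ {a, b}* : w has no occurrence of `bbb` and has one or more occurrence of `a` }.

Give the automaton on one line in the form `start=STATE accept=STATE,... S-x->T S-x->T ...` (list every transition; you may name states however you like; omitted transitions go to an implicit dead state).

Build one automaton per condition and run them in lockstep. The first has 4 states tracking partial matches of the forbidden pattern `bbb`; the second has 3 states tracking the count of `a`s, saturating at 2. A product state is a pair (one from each), accepting exactly when both do.
12 states suffice.
          a    b  
>  S0     S1   S2 
 * S1     S3   S4 
   S2     S1   S5 
 * S3     S3   S6 
 * S4     S3   S7 
   S5     S1   S8 
 * S6     S3   S9 
 * S7     S3  S10 
   S8    S10   S8 
 * S9     S3  S11 
   S10   S11  S10 
   S11   S11  S11 
(> = start, * = accepting)

start=S0 accept=S1,S3,S4,S6,S7,S9 S0-a->S1 S0-b->S2 S1-a->S3 S1-b->S4 S2-a->S1 S2-b->S5 S3-a->S3 S3-b->S6 S4-a->S3 S4-b->S7 S5-a->S1 S5-b->S8 S6-a->S3 S6-b->S9 S7-a->S3 S7-b->S10 S8-a->S10 S8-b->S8 S9-a->S3 S9-b->S11 S10-a->S11 S10-b->S10 S11-a->S11 S11-b->S11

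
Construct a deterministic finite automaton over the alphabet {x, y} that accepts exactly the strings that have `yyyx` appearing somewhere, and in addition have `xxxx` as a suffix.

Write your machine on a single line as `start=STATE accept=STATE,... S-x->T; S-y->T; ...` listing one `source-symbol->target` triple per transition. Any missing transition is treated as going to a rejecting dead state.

start=q0; accept=q7; q0-x->q0; q0-y->q1; q1-x->q0; q1-y->q2; q2-x->q0; q2-y->q3; q3-x->q4; q3-y->q3; q4-x->q5; q4-y->q3; q5-x->q6; q5-y->q3; q6-x->q7; q6-y->q3; q7-x->q7; q7-y->q3

Handle the two conditions separately and then intersect. One (5 states) tracks whether and how much of `yyyx` has been seen; the other (5 states) tracks how much of the suffix `xxxx` has currently been matched. Each combined state is a pair, one component from each; accept when both components accept. Equivalent product states are then merged.
8 states suffice.
        x   y  
>  q0   q0  q1 
   q1   q0  q2 
   q2   q0  q3 
   q3   q4  q3 
   q4   q5  q3 
   q5   q6  q3 
   q6   q7  q3 
 * q7   q7  q3 
(> = start, * = accepting)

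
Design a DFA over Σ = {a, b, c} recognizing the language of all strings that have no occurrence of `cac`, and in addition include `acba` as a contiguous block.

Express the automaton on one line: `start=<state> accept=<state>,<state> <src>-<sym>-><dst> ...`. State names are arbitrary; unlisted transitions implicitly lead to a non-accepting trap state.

start=q0 accept=q7,q11,q13 q0-a->q1 q0-b->q0 q0-c->q2 q1-a->q1 q1-b->q0 q1-c->q3 q2-a->q4 q2-b->q0 q2-c->q2 q3-a->q4 q3-b->q5 q3-c->q2 q4-a->q1 q4-b->q0 q4-c->q6 q5-a->q7 q5-b->q0 q5-c->q2 q6-a->q8 q6-b->q9 q6-c->q10 q7-a->q7 q7-b->q7 q7-c->q11 q8-a->q8 q8-b->q10 q8-c->q6 q9-a->q12 q9-b->q10 q9-c->q10 q10-a->q8 q10-b->q10 q10-c->q10 q11-a->q13 q11-b->q7 q11-c->q11 q12-a->q12 q12-b->q12 q12-c->q12 q13-a->q7 q13-b->q7 q13-c->q12

Handle the two conditions separately and then intersect. The first has 4 states tracking partial matches of the forbidden pattern `cac`; the second has 5 states tracking whether and how much of `acba` has been seen. A product state is a pair (one from each), accepting exactly when both do.
With 14 states:
          a    b    c  
>  q0     q1   q0   q2 
   q1     q1   q0   q3 
   q2     q4   q0   q2 
   q3     q4   q5   q2 
   q4     q1   q0   q6 
   q5     q7   q0   q2 
   q6     q8   q9  q10 
 * q7     q7   q7  q11 
   q8     q8  q10   q6 
   q9    q12  q10  q10 
   q10    q8  q10  q10 
 * q11   q13   q7  q11 
   q12   q12  q12  q12 
 * q13    q7   q7  q12 
(> = start, * = accepting)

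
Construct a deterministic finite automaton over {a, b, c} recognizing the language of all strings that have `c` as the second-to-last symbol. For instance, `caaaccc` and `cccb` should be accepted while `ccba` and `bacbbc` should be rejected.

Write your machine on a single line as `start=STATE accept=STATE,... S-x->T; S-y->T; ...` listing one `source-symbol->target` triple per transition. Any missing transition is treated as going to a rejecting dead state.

start=q0; accept=q10,q11,q12; q0-a->q1; q0-b->q2; q0-c->q3; q1-a->q4; q1-b->q5; q1-c->q6; q2-a->q7; q2-b->q8; q2-c->q9; q3-a->q10; q3-b->q11; q3-c->q12; q4-a->q4; q4-b->q5; q4-c->q6; q5-a->q7; q5-b->q8; q5-c->q9; q6-a->q10; q6-b->q11; q6-c->q12; q7-a->q4; q7-b->q5; q7-c->q6; q8-a->q7; q8-b->q8; q8-c->q9; q9-a->q10; q9-b->q11; q9-c->q12; q10-a->q4; q10-b->q5; q10-c->q6; q11-a->q7; q11-b->q8; q11-c->q9; q12-a->q10; q12-b->q11; q12-c->q12

A DFA must remember the last 2 symbols (since which symbol is second-to-last isn't known until the input ends). Use one state per possible window of the last ≤2 symbols; accept from those whose window starts with `c`.
With 13 states:
          a    b    c  
>  q0     q1   q2   q3 
   q1     q4   q5   q6 
   q2     q7   q8   q9 
   q3    q10  q11  q12 
   q4     q4   q5   q6 
   q5     q7   q8   q9 
   q6    q10  q11  q12 
   q7     q4   q5   q6 
   q8     q7   q8   q9 
   q9    q10  q11  q12 
 * q10    q4   q5   q6 
 * q11    q7   q8   q9 
 * q12   q10  q11  q12 
(> = start, * = accepting)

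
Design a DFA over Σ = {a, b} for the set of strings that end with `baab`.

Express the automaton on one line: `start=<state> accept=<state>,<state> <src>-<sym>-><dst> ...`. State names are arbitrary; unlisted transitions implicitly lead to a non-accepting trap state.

Remember how much of `baab` the current input suffix matches. State q0 means no match yet; q1 means the last symbol is `b`; q2 means the last 2 symbols are `ba`; q3 means the last 3 symbols are `baa`; q4 means the last 4 symbols are `baab`. Only q4 accepts. On a mismatch, fall back to the longest proper suffix that is still a prefix of `baab`.
A 5-state machine:
        a   b  
>  q0   q0  q1 
   q1   q2  q1 
   q2   q3  q1 
   q3   q0  q4 
 * q4   q2  q1 
(> = start, * = accepting)

start=q0 accept=q4 q0-a->q0 q0-b->q1 q1-a->q2 q1-b->q1 q2-a->q3 q2-b->q1 q3-a->q0 q3-b->q4 q4-a->q2 q4-b->q1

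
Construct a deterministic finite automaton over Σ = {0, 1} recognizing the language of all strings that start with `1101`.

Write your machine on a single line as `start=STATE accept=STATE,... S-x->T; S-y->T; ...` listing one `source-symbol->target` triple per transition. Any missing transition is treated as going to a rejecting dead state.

start=s0; accept=s4; s0-0->s5; s0-1->s1; s1-0->s5; s1-1->s2; s2-0->s3; s2-1->s5; s3-0->s5; s3-1->s4; s4-0->s4; s4-1->s4; s5-0->s5; s5-1->s5

Check the first 4 symbols one by one: s0 through s3 record how many have matched `1101` so far; any wrong symbol goes to the dead state s5. After all 4 match we enter the accepting sink s4.
A 6-state machine:
        0   1  
>  s0   s5  s1 
   s1   s5  s2 
   s2   s3  s5 
   s3   s5  s4 
 * s4   s4  s4 
   s5   s5  s5 
(> = start, * = accepting)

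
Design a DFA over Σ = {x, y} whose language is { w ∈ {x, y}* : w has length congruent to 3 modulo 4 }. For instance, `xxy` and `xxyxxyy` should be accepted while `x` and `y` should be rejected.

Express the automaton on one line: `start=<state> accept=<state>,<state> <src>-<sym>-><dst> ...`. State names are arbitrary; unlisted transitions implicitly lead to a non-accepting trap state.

Count input length modulo 4: every symbol advances one step around the cycle A → B → C → D → A. Accept at D.
4 states suffice.
       x  y 
>  A   B  B 
   B   C  C 
   C   D  D 
 * D   A  A 
(> = start, * = accepting)

start=A accept=D A-x->B A-y->B B-x->C B-y->C C-x->D C-y->D D-x->A D-y->A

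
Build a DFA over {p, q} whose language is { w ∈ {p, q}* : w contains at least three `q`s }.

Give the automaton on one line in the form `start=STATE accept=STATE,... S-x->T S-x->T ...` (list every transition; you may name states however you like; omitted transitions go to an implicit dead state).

start=S0 accept=S3,S4 S0-p->S0 S0-q->S1 S1-p->S1 S1-q->S2 S2-p->S2 S2-q->S3 S3-p->S3 S3-q->S4 S4-p->S4 S4-q->S4

Count `q`s, saturating at 4: states S0 through S3 mean 0 through 3 `q`s seen; S4 means more than 3. Each `q` increments (capped at S4); other symbols loop. Accept from {S3, S4}.
        p   q  
>  S0   S0  S1 
   S1   S1  S2 
   S2   S2  S3 
 * S3   S3  S4 
 * S4   S4  S4 
(> = start, * = accepting)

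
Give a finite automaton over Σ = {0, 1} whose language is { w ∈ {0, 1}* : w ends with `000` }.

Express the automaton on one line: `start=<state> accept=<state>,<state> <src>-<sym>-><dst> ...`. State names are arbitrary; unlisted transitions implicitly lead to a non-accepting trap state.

start=S0 accept=S3 S0-0->S1 S0-1->S0 S1-0->S2 S1-1->S0 S2-0->S3 S2-1->S0 S3-0->S3 S3-1->S0

Remember how much of `000` the current input suffix matches. State S0 means no match yet; S1 means the last symbol is `0`; S2 means the last 2 symbols are `00`; S3 means the last 3 symbols are `000`. Only S3 accepts. On a mismatch, fall back to the longest proper suffix that is still a prefix of `000`.
With 4 states:
        0   1  
>  S0   S1  S0 
   S1   S2  S0 
   S2   S3  S0 
 * S3   S3  S0 
(> = start, * = accepting)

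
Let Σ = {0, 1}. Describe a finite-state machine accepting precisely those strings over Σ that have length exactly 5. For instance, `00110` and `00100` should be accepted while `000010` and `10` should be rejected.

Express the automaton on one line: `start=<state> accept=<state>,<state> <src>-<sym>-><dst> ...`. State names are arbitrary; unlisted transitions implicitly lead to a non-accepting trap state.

start=q0 accept=q5 q0-0->q1 q0-1->q1 q1-0->q2 q1-1->q2 q2-0->q3 q2-1->q3 q3-0->q4 q3-1->q4 q4-0->q5 q4-1->q5 q5-0->q6 q5-1->q6 q6-0->q6 q6-1->q6

Count input length up to 6: every symbol moves from q0 toward q6, which means 'more than 5' and absorbs. Accept from {q5}.
7 states suffice.
        0   1  
>  q0   q1  q1 
   q1   q2  q2 
   q2   q3  q3 
   q3   q4  q4 
   q4   q5  q5 
 * q5   q6  q6 
   q6   q6  q6 
(> = start, * = accepting)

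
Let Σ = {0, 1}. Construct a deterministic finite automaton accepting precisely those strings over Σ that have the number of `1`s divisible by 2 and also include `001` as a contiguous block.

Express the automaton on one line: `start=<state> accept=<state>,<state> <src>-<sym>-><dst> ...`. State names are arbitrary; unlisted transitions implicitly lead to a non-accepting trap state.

Run two small machines in parallel and take their product. One (2 states) tracks the count of `1`s modulo 2; the other (4 states) tracks whether and how much of `001` has been seen. Each combined state is a pair, one component from each; accept when both components accept. After merging equivalent states the machine shrinks.
With 7 states:
        0   1  
>  S0   S1  S2 
   S1   S3  S2 
   S2   S4  S0 
   S3   S3  S5 
   S4   S5  S0 
   S5   S5  S6 
 * S6   S6  S5 
(> = start, * = accepting)

start=S0 accept=S6 S0-0->S1 S0-1->S2 S1-0->S3 S1-1->S2 S2-0->S4 S2-1->S0 S3-0->S3 S3-1->S5 S4-0->S5 S4-1->S0 S5-0->S5 S5-1->S6 S6-0->S6 S6-1->S5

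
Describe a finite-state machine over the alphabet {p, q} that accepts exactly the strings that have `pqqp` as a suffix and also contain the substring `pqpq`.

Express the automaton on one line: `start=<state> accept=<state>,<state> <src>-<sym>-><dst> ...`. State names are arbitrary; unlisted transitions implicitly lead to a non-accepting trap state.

Build one automaton per condition and run them in lockstep. One (5 states) tracks how much of the suffix `pqqp` has currently been matched; the other (5 states) tracks whether and how much of `pqpq` has been seen. Each combined state is a pair, one component from each; accept when both components accept. Equivalent product states are then merged.
With 9 states:
        p   q  
>  S0   S1  S0 
   S1   S1  S2 
   S2   S3  S0 
   S3   S1  S4 
   S4   S5  S6 
   S5   S5  S4 
   S6   S7  S8 
 * S7   S5  S4 
   S8   S5  S8 
(> = start, * = accepting)

start=S0 accept=S7 S0-p->S1 S0-q->S0 S1-p->S1 S1-q->S2 S2-p->S3 S2-q->S0 S3-p->S1 S3-q->S4 S4-p->S5 S4-q->S6 S5-p->S5 S5-q->S4 S6-p->S7 S6-q->S8 S7-p->S5 S7-q->S4 S8-p->S5 S8-q->S8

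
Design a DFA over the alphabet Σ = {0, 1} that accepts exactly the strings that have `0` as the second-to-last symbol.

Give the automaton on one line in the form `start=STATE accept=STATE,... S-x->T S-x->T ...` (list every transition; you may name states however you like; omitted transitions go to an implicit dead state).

A DFA must remember the last 2 symbols (since which symbol is second-to-last isn't known until the input ends). Use one state per possible window of the last ≤2 symbols; accept from those whose window starts with `0`.
A 7-state machine:
        0   1  
>  S0   S1  S2 
   S1   S3  S4 
   S2   S5  S6 
 * S3   S3  S4 
 * S4   S5  S6 
   S5   S3  S4 
   S6   S5  S6 
(> = start, * = accepting)

start=S0 accept=S3,S4 S0-0->S1 S0-1->S2 S1-0->S3 S1-1->S4 S2-0->S5 S2-1->S6 S3-0->S3 S3-1->S4 S4-0->S5 S4-1->S6 S5-0->S3 S5-1->S4 S6-0->S5 S6-1->S6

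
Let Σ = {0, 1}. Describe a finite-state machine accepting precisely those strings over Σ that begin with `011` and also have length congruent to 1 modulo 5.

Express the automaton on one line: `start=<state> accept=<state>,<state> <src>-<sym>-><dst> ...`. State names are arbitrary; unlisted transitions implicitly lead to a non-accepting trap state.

start=q0 accept=q7 q0-0->q1 q0-1->q2 q1-0->q2 q1-1->q3 q2-0->q2 q2-1->q2 q3-0->q2 q3-1->q4 q4-0->q5 q4-1->q5 q5-0->q6 q5-1->q6 q6-0->q7 q6-1->q7 q7-0->q8 q7-1->q8 q8-0->q4 q8-1->q4

Build one automaton per condition and run them in lockstep. One (5 states) tracks whether the input so far still matches the prefix `011`; the other (5 states) tracks the input length modulo 5. Each combined state is a pair, one component from each; accept when both components accept. After merging equivalent states the machine shrinks.
        0   1  
>  q0   q1  q2 
   q1   q2  q3 
   q2   q2  q2 
   q3   q2  q4 
   q4   q5  q5 
   q5   q6  q6 
   q6   q7  q7 
 * q7   q8  q8 
   q8   q4  q4 
(> = start, * = accepting)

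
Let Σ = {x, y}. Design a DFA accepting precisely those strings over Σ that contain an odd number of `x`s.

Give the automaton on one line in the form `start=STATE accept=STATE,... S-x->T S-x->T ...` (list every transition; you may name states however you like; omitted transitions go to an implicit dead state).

start=S0 accept=S1 S0-x->S1 S0-y->S0 S1-x->S0 S1-y->S1

Keep the running count of `x`s modulo 2: each `x` advances along the cycle S0 → S1 → S0 while other symbols loop. Accept at S1.
A 2-state machine:
        x   y  
>  S0   S1  S0 
 * S1   S0  S1 
(> = start, * = accepting)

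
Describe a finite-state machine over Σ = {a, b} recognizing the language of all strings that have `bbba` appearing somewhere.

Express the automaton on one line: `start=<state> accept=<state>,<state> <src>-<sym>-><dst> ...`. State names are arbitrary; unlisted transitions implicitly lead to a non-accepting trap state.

States S0..S3 record the length of the longest prefix of `bbba` that matches the current input suffix. Reaching S4 means `bbba` has been seen, and we stay there forever. Accept from S4.
5 states suffice.
        a   b  
>  S0   S0  S1 
   S1   S0  S2 
   S2   S0  S3 
   S3   S4  S3 
 * S4   S4  S4 
(> = start, * = accepting)

start=S0 accept=S4 S0-a->S0 S0-b->S1 S1-a->S0 S1-b->S2 S2-a->S0 S2-b->S3 S3-a->S4 S3-b->S3 S4-a->S4 S4-b->S4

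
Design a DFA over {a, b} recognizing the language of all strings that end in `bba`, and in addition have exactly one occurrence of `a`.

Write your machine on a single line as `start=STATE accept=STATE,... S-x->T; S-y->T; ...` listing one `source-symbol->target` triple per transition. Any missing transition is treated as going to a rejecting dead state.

start=s0; accept=s4; s0-a->s1; s0-b->s2; s1-a->s1; s1-b->s1; s2-a->s1; s2-b->s3; s3-a->s4; s3-b->s3; s4-a->s1; s4-b->s1

Run two small machines in parallel and take their product. The first has 4 states tracking how much of the suffix `bba` has currently been matched; the second has 3 states tracking the count of `a`s, saturating at 2. A product state is a pair (one from each), accepting exactly when both do. After merging equivalent states the machine shrinks.
5 states suffice.
        a   b  
>  s0   s1  s2 
   s1   s1  s1 
   s2   s1  s3 
   s3   s4  s3 
 * s4   s1  s1 
(> = start, * = accepting)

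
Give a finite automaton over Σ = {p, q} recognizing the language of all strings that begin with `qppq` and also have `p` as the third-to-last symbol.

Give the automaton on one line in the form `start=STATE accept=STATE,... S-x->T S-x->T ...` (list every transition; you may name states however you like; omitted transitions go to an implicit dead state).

Build one automaton per condition and run them in lockstep. One (6 states) tracks whether the input so far still matches the prefix `qppq`; the other (15 states) tracks the last 3 symbols read. Each combined state is a pair, one component from each; accept when both components accept.
With 24 states:
       p  q 
>  A   B  C 
   B   D  E 
   C   F  G 
   D   H  I 
   E   J  K 
   F   L  M 
   G   N  O 
   H   H  I 
   I   J  K 
   J   P  M 
   K   N  O 
   L   H  Q 
   M   J  K 
   N   P  M 
   O   N  O 
   P   H  I 
 * Q   R  S 
 * R   T  U 
 * S   V  W 
   T   X  Q 
   U   R  S 
   V   T  U 
   W   V  W 
 * X   X  Q 
(> = start, * = accepting)

start=A accept=Q,R,S,X A-p->B A-q->C B-p->D B-q->E C-p->F C-q->G D-p->H D-q->I E-p->J E-q->K F-p->L F-q->M G-p->N G-q->O H-p->H H-q->I I-p->J I-q->K J-p->P J-q->M K-p->N K-q->O L-p->H L-q->Q M-p->J M-q->K N-p->P N-q->M O-p->N O-q->O P-p->H P-q->I Q-p->R Q-q->S R-p->T R-q->U S-p->V S-q->W T-p->X T-q->Q U-p->R U-q->S V-p->T V-q->U W-p->V W-q->W X-p->X X-q->Q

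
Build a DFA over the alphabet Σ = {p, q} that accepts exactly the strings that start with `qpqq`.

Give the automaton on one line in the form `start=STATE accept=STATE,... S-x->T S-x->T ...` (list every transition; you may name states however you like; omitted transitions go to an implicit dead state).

start=S0 accept=S4 S0-p->S5 S0-q->S1 S1-p->S2 S1-q->S5 S2-p->S5 S2-q->S3 S3-p->S5 S3-q->S4 S4-p->S4 S4-q->S4 S5-p->S5 S5-q->S5

Check the first 4 symbols one by one: S0 through S3 record how many have matched `qpqq` so far; any wrong symbol goes to the dead state S5. After all 4 match we enter the accepting sink S4.
With 6 states:
        p   q  
>  S0   S5  S1 
   S1   S2  S5 
   S2   S5  S3 
   S3   S5  S4 
 * S4   S4  S4 
   S5   S5  S5 
(> = start, * = accepting)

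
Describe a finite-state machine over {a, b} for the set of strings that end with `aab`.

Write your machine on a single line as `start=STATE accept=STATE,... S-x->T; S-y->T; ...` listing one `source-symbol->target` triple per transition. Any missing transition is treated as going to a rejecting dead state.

Remember how much of `aab` the current input suffix matches. State q0 means no match yet; q1 means the last symbol is `a`; q2 means the last 2 symbols are `aa`; q3 means the last 3 symbols are `aab`. Only q3 accepts. On a mismatch, fall back to the longest proper suffix that is still a prefix of `aab`.
        a   b  
>  q0   q1  q0 
   q1   q2  q0 
   q2   q2  q3 
 * q3   q1  q0 
(> = start, * = accepting)

start=q0; accept=q3; q0-a->q1; q0-b->q0; q1-a->q2; q1-b->q0; q2-a->q2; q2-b->q3; q3-a->q1; q3-b->q0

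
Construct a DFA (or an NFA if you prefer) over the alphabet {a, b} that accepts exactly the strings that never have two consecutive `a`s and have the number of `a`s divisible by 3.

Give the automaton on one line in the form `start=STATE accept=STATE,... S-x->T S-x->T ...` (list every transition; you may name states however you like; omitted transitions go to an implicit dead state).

Run two small machines in parallel and take their product. One (3 states) tracks partial matches of the forbidden pattern `aa`; the other (3 states) tracks the count of `a`s modulo 3. Each combined state is a pair, one component from each; accept when both components accept. Equivalent product states are then merged.
7 states suffice.
        a   b  
>* S0   S1  S0 
   S1   S2  S3 
   S2   S2  S2 
   S3   S4  S3 
   S4   S2  S5 
   S5   S6  S5 
 * S6   S2  S0 
(> = start, * = accepting)

start=S0 accept=S0,S6 S0-a->S1 S0-b->S0 S1-a->S2 S1-b->S3 S2-a->S2 S2-b->S2 S3-a->S4 S3-b->S3 S4-a->S2 S4-b->S5 S5-a->S6 S5-b->S5 S6-a->S2 S6-b->S0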